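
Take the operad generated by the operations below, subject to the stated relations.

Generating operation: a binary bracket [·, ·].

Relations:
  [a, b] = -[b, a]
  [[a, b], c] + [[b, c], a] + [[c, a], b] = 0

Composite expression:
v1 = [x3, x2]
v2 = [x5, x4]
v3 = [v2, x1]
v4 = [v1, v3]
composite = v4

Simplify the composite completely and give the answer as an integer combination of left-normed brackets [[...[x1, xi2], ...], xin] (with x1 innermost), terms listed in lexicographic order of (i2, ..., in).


Expand each bracket as ab - ba; the x1-initial words give the coefficients.
Composite bracket: [[x3, x2], [[x5, x4], x1]]
Full expansion: 16 signed words from ab - ba (2^4 = 16).
Coefficients come from the x1-initial words:
  word x1x4x5x2x3 has sign +1, contributing +[[[[x1, x4], x5], x2], x3]
  word x1x4x5x3x2 has sign -1, contributing -[[[[x1, x4], x5], x3], x2]
  word x1x5x4x2x3 has sign -1, contributing -[[[[x1, x5], x4], x2], x3]
  word x1x5x4x3x2 has sign +1, contributing +[[[[x1, x5], x4], x3], x2]

[[[[x1, x4], x5], x2], x3] - [[[[x1, x4], x5], x3], x2] - [[[[x1, x5], x4], x2], x3] + [[[[x1, x5], x4], x3], x2]


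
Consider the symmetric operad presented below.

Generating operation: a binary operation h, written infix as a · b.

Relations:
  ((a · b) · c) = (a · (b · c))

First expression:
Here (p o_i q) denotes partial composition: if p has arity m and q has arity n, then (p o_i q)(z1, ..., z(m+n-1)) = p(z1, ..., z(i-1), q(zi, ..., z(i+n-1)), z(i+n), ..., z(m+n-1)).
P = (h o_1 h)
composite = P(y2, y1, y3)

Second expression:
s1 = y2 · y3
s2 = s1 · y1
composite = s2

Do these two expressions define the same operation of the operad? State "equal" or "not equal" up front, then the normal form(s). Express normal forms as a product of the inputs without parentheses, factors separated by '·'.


The first expression, normalized: y2 · y1 · y3
The second expression, normalized: y2 · y3 · y1
No match — not equal.

not equal; the first gives y2 · y1 · y3 and the second y2 · y3 · y1


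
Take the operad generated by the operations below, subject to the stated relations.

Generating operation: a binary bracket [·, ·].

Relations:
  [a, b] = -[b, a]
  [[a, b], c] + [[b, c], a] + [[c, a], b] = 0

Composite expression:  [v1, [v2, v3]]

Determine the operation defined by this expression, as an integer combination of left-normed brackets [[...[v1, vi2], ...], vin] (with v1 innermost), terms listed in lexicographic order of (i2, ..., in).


[[v1, v2], v3] - [[v1, v3], v2]

A multilinear Lie element is pinned by v1-initial words (v1 innermost).
Composite bracket: [v1, [v2, v3]]
The bracket unfolds into 4 signed words via [a, b] = ab - ba (2^2 = 4).
Coefficients come from the v1-initial words:
  the word v1v2v3 carries sign +1 and contributes +[[v1, v2], v3]
  the word v1v3v2 carries sign -1 and contributes -[[v1, v3], v2]


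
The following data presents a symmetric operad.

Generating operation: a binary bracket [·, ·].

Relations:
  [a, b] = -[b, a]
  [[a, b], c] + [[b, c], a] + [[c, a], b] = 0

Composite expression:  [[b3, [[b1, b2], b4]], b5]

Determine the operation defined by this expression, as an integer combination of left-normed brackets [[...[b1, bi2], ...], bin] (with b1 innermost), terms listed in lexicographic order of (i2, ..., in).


-[[[[b1, b2], b4], b3], b5]


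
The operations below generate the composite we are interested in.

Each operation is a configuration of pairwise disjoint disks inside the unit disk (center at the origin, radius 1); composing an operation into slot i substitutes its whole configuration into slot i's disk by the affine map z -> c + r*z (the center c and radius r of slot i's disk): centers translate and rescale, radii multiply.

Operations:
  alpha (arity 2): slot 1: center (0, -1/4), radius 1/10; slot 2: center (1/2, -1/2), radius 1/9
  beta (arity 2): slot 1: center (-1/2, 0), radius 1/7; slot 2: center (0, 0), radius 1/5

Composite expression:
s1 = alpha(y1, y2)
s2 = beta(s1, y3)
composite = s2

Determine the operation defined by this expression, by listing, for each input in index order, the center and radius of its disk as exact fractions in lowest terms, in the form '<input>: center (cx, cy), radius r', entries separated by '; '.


y1: center (-1/2, -1/28), radius 1/70; y2: center (-3/7, -1/14), radius 1/63; y3: center (0, 0), radius 1/5


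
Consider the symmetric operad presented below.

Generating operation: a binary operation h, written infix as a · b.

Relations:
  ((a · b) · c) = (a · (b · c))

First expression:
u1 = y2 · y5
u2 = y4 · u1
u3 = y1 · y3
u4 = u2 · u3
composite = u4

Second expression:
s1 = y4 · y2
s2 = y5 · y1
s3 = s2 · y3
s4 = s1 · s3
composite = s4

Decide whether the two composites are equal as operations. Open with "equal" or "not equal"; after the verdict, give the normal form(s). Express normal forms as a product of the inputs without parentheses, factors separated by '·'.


equal; both compose to y4 · y2 · y5 · y1 · y3

The first expression reduces to y4 · y2 · y5 · y1 · y3
The second expression reduces to y4 · y2 · y5 · y1 · y3
One common form — equal.


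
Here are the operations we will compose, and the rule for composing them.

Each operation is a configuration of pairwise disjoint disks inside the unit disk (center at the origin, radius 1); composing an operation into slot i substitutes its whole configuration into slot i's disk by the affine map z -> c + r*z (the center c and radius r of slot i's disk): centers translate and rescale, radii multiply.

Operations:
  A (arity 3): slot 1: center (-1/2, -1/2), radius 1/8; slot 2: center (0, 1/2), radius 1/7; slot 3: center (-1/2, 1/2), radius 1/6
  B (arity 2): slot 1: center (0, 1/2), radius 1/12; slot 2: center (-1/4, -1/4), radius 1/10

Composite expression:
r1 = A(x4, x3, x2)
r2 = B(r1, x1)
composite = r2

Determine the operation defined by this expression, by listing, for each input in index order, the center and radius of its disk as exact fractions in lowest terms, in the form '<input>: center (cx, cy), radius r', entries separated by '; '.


Only the slot chain above each x matters under B; compose those maps.
tracing x4 down its 2-map path: center (-1/24, 11/24), radius 1/96
tracing x3 down its 2-map path: center (0, 13/24), radius 1/84
tracing x2 down its 2-map path: center (-1/24, 13/24), radius 1/72
tracing x1 down its 1-map path: center (-1/4, -1/4), radius 1/10

x1: center (-1/4, -1/4), radius 1/10; x2: center (-1/24, 13/24), radius 1/72; x3: center (0, 13/24), radius 1/84; x4: center (-1/24, 11/24), radius 1/96


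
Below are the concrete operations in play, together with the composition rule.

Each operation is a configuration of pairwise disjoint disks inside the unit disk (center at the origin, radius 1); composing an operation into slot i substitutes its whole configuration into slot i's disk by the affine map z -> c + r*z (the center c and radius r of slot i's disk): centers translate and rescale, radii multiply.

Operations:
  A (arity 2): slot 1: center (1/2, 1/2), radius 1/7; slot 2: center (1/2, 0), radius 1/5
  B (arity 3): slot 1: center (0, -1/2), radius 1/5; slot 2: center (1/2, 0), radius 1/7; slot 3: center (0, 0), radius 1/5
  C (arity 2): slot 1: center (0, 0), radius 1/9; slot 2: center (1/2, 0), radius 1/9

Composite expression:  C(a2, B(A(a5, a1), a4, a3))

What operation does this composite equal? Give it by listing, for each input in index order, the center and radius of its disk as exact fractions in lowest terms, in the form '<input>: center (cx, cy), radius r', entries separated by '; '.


a1: center (23/45, -1/18), radius 1/225; a2: center (0, 0), radius 1/9; a3: center (1/2, 0), radius 1/45; a4: center (5/9, 0), radius 1/63; a5: center (23/45, -2/45), radius 1/315

Nesting under C composes maps z -> c + r*z down each a-path.
input a2: composing its 1 substitution step yields center (0, 0), radius 1/9
input a5: composing its 3 substitution steps yields center (23/45, -2/45), radius 1/315
input a1: composing its 3 substitution steps yields center (23/45, -1/18), radius 1/225
input a4: composing its 2 substitution steps yields center (5/9, 0), radius 1/63
input a3: composing its 2 substitution steps yields center (1/2, 0), radius 1/45


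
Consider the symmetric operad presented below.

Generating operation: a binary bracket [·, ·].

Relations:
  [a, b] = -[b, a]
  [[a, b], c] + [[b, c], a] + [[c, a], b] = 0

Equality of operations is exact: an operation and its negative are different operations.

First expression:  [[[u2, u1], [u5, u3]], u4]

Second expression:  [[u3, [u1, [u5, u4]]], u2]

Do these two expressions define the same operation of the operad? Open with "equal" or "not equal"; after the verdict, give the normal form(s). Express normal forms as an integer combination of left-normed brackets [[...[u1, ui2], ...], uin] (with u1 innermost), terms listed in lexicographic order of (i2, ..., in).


not equal: they reduce to [[[[u1, u2], u3], u5], u4] - [[[[u1, u2], u5], u3], u4] and [[[[u1, u4], u5], u3], u2] - [[[[u1, u5], u4], u3], u2]

Normal form of the first expression: [[[[u1, u2], u3], u5], u4] - [[[[u1, u2], u5], u3], u4]
Normal form of the second expression: [[[[u1, u4], u5], u3], u2] - [[[[u1, u5], u4], u3], u2]
The normal forms differ: not equal.


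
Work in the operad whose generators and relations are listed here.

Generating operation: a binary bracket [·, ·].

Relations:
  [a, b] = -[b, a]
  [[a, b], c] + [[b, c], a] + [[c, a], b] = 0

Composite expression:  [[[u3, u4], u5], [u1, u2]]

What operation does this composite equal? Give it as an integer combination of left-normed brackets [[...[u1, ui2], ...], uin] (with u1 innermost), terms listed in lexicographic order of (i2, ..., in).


Antisymmetry and Jacobi reduce to u1-anchored left-normed brackets.
Composite bracket: [[[u3, u4], u5], [u1, u2]]
The bracket unfolds into 16 signed words via [a, b] = ab - ba (2^4 = 16).
Collect the words opening with u1:
  sign of u1u2u3u4u5 is -1, so it contributes -[[[[u1, u2], u3], u4], u5]
  sign of u1u2u4u3u5 is +1, so it contributes +[[[[u1, u2], u4], u3], u5]
  sign of u1u2u5u3u4 is +1, so it contributes +[[[[u1, u2], u5], u3], u4]
  sign of u1u2u5u4u3 is -1, so it contributes -[[[[u1, u2], u5], u4], u3]

-[[[[u1, u2], u3], u4], u5] + [[[[u1, u2], u4], u3], u5] + [[[[u1, u2], u5], u3], u4] - [[[[u1, u2], u5], u4], u3]


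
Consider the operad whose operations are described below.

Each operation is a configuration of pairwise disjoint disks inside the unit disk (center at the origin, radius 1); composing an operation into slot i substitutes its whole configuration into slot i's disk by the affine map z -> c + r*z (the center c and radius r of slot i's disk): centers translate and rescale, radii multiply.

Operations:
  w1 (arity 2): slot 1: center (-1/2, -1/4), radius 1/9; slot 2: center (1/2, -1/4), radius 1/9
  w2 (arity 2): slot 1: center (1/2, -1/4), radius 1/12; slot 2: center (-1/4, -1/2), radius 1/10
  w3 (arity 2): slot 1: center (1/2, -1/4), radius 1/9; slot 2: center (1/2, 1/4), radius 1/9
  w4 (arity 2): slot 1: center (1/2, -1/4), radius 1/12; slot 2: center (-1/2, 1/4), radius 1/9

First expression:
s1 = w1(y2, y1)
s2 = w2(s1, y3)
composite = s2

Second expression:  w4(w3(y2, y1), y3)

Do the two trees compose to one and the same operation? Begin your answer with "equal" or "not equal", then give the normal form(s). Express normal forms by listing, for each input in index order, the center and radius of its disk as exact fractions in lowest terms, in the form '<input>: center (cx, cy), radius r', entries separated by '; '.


Reducing the first expression gives y1: center (13/24, -13/48), radius 1/108; y2: center (11/24, -13/48), radius 1/108; y3: center (-1/4, -1/2), radius 1/10
Reducing the second expression gives y1: center (13/24, -11/48), radius 1/108; y2: center (13/24, -13/48), radius 1/108; y3: center (-1/2, 1/4), radius 1/9
Distinct normal forms: not equal.

not equal: they reduce to y1: center (13/24, -13/48), radius 1/108; y2: center (11/24, -13/48), radius 1/108; y3: center (-1/4, -1/2), radius 1/10 and y1: center (13/24, -11/48), radius 1/108; y2: center (13/24, -13/48), radius 1/108; y3: center (-1/2, 1/4), radius 1/9


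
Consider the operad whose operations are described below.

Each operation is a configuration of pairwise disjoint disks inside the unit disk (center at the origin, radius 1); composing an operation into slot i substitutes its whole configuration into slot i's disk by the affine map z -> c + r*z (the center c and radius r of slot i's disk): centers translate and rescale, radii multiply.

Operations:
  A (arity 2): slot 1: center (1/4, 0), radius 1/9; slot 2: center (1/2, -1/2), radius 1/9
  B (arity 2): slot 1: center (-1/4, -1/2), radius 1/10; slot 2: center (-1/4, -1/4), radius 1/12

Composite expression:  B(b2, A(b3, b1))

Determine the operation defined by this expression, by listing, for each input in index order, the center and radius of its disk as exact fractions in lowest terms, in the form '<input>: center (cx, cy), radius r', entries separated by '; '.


b1: center (-5/24, -7/24), radius 1/108; b2: center (-1/4, -1/2), radius 1/10; b3: center (-11/48, -1/4), radius 1/108

Nesting under B composes maps z -> c + r*z down each b-path.
tracing b2 down its 1-map path: center (-1/4, -1/2), radius 1/10
tracing b3 down its 2-map path: center (-11/48, -1/4), radius 1/108
tracing b1 down its 2-map path: center (-5/24, -7/24), radius 1/108


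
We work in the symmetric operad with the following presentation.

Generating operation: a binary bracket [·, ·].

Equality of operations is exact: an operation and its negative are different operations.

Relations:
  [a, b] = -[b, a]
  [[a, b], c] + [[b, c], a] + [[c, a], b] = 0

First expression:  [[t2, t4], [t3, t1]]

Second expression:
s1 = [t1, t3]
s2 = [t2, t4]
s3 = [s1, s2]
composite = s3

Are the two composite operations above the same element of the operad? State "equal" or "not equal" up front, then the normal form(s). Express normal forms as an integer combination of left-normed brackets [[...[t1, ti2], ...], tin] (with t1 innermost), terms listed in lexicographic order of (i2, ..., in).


equal; the common form is [[[t1, t3], t2], t4] - [[[t1, t3], t4], t2]

The first composite normalizes to [[[t1, t3], t2], t4] - [[[t1, t3], t4], t2]
The second composite normalizes to [[[t1, t3], t2], t4] - [[[t1, t3], t4], t2]
Same normal form: equal.


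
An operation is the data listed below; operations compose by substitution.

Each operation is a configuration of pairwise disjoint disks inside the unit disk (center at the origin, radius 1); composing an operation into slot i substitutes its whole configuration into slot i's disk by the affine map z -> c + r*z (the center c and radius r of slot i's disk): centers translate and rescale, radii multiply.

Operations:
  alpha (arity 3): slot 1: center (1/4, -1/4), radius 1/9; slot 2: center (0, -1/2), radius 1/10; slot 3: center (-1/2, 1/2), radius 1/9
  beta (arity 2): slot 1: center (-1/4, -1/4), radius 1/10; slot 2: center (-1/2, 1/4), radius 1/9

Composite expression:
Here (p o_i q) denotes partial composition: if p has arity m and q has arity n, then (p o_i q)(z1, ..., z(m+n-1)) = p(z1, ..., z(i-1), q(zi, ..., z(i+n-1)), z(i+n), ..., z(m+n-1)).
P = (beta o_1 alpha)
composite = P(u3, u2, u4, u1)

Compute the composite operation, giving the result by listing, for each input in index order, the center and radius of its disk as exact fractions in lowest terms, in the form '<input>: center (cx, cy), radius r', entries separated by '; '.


Affine substitution under beta: radii multiply and u-centers shift.
u3: after 2 affine steps, its disk has center (-9/40, -11/40), radius 1/90
u2: after 2 affine steps, its disk has center (-1/4, -3/10), radius 1/100
u4: after 2 affine steps, its disk has center (-3/10, -1/5), radius 1/90
u1: after 1 affine step, its disk has center (-1/2, 1/4), radius 1/9

u1: center (-1/2, 1/4), radius 1/9; u2: center (-1/4, -3/10), radius 1/100; u3: center (-9/40, -11/40), radius 1/90; u4: center (-3/10, -1/5), radius 1/90


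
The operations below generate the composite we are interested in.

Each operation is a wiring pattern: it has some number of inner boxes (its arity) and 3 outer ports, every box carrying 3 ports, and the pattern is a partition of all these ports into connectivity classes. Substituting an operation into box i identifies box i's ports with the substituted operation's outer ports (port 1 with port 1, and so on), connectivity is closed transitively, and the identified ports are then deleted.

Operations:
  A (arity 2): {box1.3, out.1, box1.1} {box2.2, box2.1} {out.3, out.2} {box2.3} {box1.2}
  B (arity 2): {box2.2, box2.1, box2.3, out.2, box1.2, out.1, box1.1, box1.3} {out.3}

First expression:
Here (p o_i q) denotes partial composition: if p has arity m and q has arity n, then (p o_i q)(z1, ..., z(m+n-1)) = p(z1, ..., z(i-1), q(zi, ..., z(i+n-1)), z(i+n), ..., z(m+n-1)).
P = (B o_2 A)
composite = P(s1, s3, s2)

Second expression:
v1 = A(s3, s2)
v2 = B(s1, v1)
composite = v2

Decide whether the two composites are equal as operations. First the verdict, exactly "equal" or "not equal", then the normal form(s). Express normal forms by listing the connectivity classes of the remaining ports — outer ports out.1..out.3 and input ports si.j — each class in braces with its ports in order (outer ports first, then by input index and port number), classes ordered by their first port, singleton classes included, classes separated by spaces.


equal; the common form is {out.1, out.2, s1.1, s1.2, s1.3, s3.1, s3.3} {out.3} {s2.1, s2.2} {s2.3} {s3.2}

Reducing the first expression gives {out.1, out.2, s1.1, s1.2, s1.3, s3.1, s3.3} {out.3} {s2.1, s2.2} {s2.3} {s3.2}
Reducing the second expression gives {out.1, out.2, s1.1, s1.2, s1.3, s3.1, s3.3} {out.3} {s2.1, s2.2} {s2.3} {s3.2}
Identical normal forms: equal.


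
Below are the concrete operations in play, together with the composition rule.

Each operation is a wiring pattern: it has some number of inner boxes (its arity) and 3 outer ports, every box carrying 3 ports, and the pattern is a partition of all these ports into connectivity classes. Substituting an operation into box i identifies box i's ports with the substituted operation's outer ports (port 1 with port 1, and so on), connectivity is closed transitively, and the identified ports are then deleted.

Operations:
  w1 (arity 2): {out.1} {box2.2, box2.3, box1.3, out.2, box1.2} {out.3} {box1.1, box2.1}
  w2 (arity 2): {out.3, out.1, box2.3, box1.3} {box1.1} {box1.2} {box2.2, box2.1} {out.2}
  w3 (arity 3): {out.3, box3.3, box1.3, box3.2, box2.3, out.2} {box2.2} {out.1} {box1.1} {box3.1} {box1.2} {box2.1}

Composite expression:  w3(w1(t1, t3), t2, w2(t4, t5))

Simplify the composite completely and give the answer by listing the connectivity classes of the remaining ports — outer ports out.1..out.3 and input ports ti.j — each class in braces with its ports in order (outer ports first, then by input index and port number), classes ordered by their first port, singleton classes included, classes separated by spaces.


{out.1} {out.2, out.3, t2.3, t4.3, t5.3} {t1.1, t3.1} {t1.2, t1.3, t3.2, t3.3} {t2.1} {t2.2} {t4.1} {t4.2} {t5.1, t5.2}

Reachability decides: close wires over w3-identified ports.
w1 over (t1, t3) gives {out.1} {out.2, t1.2, t1.3, t3.2, t3.3} {out.3} {t1.1, t3.1}, out.j being that stage's outer ports
w2 over (t4, t5) gives {out.1, out.3, t4.3, t5.3} {out.2} {t4.1} {t4.2} {t5.1, t5.2}, out.j being that stage's outer ports
w3 over (t1, t3, t2, t4, t5) gives {out.1} {out.2, out.3, t2.3, t4.3, t5.3} {t1.1, t3.1} {t1.2, t1.3, t3.2, t3.3} {t2.1} {t2.2} {t4.1} {t4.2} {t5.1, t5.2}, out.j being that stage's outer ports


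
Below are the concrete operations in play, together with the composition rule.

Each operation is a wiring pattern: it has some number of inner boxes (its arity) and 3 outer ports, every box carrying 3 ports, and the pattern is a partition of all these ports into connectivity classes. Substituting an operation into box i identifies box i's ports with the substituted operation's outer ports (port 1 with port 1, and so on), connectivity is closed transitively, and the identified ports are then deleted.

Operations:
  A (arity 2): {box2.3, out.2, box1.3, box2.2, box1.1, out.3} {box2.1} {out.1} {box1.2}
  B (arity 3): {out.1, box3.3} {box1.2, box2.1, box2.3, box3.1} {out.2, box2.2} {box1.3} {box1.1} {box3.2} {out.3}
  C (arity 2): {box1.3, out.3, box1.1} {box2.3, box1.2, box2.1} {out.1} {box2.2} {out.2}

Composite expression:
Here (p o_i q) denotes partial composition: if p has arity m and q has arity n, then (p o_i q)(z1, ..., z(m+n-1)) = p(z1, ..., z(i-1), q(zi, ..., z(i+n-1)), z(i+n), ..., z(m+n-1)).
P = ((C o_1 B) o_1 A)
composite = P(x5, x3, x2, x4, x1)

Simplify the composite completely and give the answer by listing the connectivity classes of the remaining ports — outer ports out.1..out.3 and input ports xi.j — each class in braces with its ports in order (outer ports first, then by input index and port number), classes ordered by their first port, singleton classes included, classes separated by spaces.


Treat the ports identified at C as solder joints: merge, then drop.
after A, the pattern on (x5, x3) reads {out.1} {out.2, out.3, x3.2, x3.3, x5.1, x5.3} {x3.1} {x5.2} (out.j = its outer ports)
after B, the pattern on (x5, x3, x2, x4) reads {out.1, x4.3} {out.2, x2.2} {out.3} {x2.1, x2.3, x3.2, x3.3, x4.1, x5.1, x5.3} {x3.1} {x4.2} {x5.2} (out.j = its outer ports)
after C, the pattern on (x5, x3, x2, x4, x1) reads {out.1} {out.2} {out.3, x4.3} {x1.1, x1.3, x2.2} {x1.2} {x2.1, x2.3, x3.2, x3.3, x4.1, x5.1, x5.3} {x3.1} {x4.2} {x5.2} (out.j = its outer ports)

{out.1} {out.2} {out.3, x4.3} {x1.1, x1.3, x2.2} {x1.2} {x2.1, x2.3, x3.2, x3.3, x4.1, x5.1, x5.3} {x3.1} {x4.2} {x5.2}


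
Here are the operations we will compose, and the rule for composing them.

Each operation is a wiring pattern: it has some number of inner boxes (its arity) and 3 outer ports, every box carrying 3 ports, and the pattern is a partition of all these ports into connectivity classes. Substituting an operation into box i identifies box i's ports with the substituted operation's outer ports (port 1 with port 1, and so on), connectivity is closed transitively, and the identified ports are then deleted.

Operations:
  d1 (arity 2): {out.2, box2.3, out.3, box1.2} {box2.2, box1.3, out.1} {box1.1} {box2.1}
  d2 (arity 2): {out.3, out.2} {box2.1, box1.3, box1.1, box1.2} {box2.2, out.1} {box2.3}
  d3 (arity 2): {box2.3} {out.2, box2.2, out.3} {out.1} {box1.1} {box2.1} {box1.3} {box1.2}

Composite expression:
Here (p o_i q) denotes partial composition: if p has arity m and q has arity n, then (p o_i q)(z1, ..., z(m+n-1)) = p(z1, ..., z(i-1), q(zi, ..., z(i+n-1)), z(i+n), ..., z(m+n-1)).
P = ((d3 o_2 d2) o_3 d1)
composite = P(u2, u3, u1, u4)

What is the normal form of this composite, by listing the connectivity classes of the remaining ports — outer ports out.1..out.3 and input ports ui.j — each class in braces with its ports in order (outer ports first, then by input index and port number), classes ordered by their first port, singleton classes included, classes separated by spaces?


{out.1} {out.2, out.3} {u1.1} {u1.2, u4.3} {u1.3, u3.1, u3.2, u3.3, u4.2} {u2.1} {u2.2} {u2.3} {u4.1}

Reachability decides: close wires over d3-identified ports.
stage d1: inputs (u1, u4), connectivity {out.1, u1.3, u4.2} {out.2, out.3, u1.2, u4.3} {u1.1} {u4.1}, out.j its boundary
stage d2: inputs (u3, u1, u4), connectivity {out.1, u1.2, u4.3} {out.2, out.3} {u1.1} {u1.3, u3.1, u3.2, u3.3, u4.2} {u4.1}, out.j its boundary
stage d3: inputs (u2, u3, u1, u4), connectivity {out.1} {out.2, out.3} {u1.1} {u1.2, u4.3} {u1.3, u3.1, u3.2, u3.3, u4.2} {u2.1} {u2.2} {u2.3} {u4.1}, out.j its boundary


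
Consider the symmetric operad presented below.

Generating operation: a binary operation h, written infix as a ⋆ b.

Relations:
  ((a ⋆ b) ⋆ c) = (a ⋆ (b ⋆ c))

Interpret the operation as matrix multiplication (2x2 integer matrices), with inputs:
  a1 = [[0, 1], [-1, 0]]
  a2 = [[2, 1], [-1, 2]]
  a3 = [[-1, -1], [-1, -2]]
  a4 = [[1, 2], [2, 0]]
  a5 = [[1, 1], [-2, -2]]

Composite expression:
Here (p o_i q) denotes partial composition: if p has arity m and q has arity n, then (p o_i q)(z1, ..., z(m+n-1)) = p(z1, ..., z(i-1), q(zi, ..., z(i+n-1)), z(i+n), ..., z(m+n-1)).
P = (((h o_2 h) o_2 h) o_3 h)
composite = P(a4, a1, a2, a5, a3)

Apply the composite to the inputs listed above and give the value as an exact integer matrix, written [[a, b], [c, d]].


[[10, 15], [20, 30]]


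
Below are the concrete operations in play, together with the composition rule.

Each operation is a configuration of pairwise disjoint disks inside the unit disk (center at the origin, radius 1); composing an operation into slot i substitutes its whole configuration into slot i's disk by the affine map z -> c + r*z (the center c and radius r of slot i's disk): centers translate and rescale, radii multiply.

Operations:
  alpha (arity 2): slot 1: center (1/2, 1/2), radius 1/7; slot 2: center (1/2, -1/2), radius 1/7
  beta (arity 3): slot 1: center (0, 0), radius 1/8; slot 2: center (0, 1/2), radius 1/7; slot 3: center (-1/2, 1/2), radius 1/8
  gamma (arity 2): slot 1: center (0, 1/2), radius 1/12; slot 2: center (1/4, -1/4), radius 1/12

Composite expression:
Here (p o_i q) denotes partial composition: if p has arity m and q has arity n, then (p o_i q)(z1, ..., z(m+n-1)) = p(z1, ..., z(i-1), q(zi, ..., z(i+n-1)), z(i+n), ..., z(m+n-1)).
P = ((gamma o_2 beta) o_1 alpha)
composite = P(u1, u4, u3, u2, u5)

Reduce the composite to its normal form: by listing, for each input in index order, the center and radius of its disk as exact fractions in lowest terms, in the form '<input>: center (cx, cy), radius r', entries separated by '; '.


Follow each u-input down from gamma: c' goes to c + r*c', radius to r*r'.
u1: after 2 affine steps, its disk has center (1/24, 13/24), radius 1/84
u4: after 2 affine steps, its disk has center (1/24, 11/24), radius 1/84
u3: after 2 affine steps, its disk has center (1/4, -1/4), radius 1/96
u2: after 2 affine steps, its disk has center (1/4, -5/24), radius 1/84
u5: after 2 affine steps, its disk has center (5/24, -5/24), radius 1/96

u1: center (1/24, 13/24), radius 1/84; u2: center (1/4, -5/24), radius 1/84; u3: center (1/4, -1/4), radius 1/96; u4: center (1/24, 11/24), radius 1/84; u5: center (5/24, -5/24), radius 1/96


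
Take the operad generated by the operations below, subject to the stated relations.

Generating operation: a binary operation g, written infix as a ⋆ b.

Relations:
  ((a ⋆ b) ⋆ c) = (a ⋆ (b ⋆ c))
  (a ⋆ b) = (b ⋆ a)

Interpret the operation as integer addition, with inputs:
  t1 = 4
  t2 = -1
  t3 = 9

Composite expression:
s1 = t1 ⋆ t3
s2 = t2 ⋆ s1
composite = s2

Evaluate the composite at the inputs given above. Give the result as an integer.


12

(t1 ⋆ t3) = 13
(t2 ⋆ (t1 ⋆ t3)) = 12


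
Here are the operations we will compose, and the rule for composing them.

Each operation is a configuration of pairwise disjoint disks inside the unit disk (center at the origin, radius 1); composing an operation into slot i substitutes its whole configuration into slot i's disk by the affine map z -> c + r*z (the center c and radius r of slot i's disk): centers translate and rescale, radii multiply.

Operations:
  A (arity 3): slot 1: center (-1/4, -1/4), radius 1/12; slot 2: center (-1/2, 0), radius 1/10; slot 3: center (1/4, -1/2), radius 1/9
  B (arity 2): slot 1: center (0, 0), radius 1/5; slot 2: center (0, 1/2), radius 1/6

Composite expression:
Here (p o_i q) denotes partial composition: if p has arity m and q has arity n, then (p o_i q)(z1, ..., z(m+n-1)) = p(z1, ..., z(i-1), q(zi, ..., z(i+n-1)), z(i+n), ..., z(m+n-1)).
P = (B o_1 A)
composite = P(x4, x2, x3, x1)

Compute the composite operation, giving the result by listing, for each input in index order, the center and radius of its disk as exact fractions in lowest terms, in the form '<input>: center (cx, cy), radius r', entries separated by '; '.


Only the slot chain above each x matters under B; compose those maps.
x4 passes through 2 substitutions, ending at center (-1/20, -1/20), radius 1/60
x2 passes through 2 substitutions, ending at center (-1/10, 0), radius 1/50
x3 passes through 2 substitutions, ending at center (1/20, -1/10), radius 1/45
x1 passes through 1 substitution, ending at center (0, 1/2), radius 1/6

x1: center (0, 1/2), radius 1/6; x2: center (-1/10, 0), radius 1/50; x3: center (1/20, -1/10), radius 1/45; x4: center (-1/20, -1/20), radius 1/60


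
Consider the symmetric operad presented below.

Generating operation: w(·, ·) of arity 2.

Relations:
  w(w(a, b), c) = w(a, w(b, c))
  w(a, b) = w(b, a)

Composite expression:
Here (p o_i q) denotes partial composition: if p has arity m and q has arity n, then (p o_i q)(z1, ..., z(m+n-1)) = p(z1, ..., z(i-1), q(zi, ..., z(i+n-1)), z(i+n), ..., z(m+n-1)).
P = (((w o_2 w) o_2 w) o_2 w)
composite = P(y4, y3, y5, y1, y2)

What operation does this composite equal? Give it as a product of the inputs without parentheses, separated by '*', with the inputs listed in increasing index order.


Shape and order are irrelevant to w; the y-input set decides.
w(y3, y5) collapses to y3 * y5
w(w(y3, y5), y1) collapses to y3 * y5 * y1
w(w(w(y3, y5), y1), y2) collapses to y3 * y5 * y1 * y2
w(y4, w(w(w(y3, y5), y1), y2)) collapses to y4 * y3 * y5 * y1 * y2
rearranged into index order: y1 * y2 * y3 * y4 * y5

y1 * y2 * y3 * y4 * y5


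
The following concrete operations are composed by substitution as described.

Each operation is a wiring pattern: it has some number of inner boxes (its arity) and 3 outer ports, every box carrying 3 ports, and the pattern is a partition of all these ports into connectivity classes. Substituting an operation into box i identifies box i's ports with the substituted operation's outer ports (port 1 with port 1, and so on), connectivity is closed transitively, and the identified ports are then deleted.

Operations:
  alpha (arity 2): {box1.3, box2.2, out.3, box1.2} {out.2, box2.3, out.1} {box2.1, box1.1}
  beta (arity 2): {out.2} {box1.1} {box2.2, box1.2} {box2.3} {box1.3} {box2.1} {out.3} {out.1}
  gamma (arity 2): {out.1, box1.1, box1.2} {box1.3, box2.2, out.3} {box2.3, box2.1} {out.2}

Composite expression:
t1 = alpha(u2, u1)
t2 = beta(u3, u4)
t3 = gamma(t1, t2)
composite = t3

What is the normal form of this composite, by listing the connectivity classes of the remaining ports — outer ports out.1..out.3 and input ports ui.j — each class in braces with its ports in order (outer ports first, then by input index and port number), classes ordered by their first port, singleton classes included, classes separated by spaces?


{out.1, u1.3} {out.2} {out.3, u1.2, u2.2, u2.3} {u1.1, u2.1} {u3.1} {u3.2, u4.2} {u3.3} {u4.1} {u4.3}


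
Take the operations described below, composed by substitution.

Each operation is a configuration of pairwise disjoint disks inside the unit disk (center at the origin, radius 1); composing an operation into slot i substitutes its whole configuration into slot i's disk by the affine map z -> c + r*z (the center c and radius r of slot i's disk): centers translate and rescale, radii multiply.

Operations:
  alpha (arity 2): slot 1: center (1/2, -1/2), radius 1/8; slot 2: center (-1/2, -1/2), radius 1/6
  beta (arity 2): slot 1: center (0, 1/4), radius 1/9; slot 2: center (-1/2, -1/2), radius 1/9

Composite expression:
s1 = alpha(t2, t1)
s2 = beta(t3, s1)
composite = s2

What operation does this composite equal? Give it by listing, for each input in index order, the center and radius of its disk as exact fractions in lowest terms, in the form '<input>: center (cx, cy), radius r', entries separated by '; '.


Nesting under beta composes maps z -> c + r*z down each t-path.
t3: after 1 affine step, its disk has center (0, 1/4), radius 1/9
t2: after 2 affine steps, its disk has center (-4/9, -5/9), radius 1/72
t1: after 2 affine steps, its disk has center (-5/9, -5/9), radius 1/54

t1: center (-5/9, -5/9), radius 1/54; t2: center (-4/9, -5/9), radius 1/72; t3: center (0, 1/4), radius 1/9


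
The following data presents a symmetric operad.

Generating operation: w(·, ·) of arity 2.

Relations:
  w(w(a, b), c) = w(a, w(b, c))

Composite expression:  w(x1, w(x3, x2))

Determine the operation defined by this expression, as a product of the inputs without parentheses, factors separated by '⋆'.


x1 ⋆ x3 ⋆ x2

All parenthesizations of w agree; list the x-inputs left to right.
w(x3, x2) reduces to x3 ⋆ x2
w(x1, w(x3, x2)) reduces to x1 ⋆ x3 ⋆ x2


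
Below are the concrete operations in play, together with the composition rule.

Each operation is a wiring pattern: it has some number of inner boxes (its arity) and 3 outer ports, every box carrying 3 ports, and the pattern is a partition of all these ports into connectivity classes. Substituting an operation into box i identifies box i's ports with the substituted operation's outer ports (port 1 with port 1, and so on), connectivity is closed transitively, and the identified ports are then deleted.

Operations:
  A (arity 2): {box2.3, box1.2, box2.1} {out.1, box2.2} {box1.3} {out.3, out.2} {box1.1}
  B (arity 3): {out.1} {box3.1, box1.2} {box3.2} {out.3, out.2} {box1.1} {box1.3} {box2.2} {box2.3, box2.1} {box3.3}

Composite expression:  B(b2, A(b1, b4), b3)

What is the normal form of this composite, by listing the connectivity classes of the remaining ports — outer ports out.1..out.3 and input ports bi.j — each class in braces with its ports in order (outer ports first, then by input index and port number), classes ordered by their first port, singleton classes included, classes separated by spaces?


{out.1} {out.2, out.3} {b1.1} {b1.2, b4.1, b4.3} {b1.3} {b2.1} {b2.2, b3.1} {b2.3} {b3.2} {b3.3} {b4.2}

Two ports join when wires chain via B-identified ports.
stage A: inputs (b1, b4), connectivity {out.1, b4.2} {out.2, out.3} {b1.1} {b1.2, b4.1, b4.3} {b1.3}, out.j its boundary
stage B: inputs (b2, b1, b4, b3), connectivity {out.1} {out.2, out.3} {b1.1} {b1.2, b4.1, b4.3} {b1.3} {b2.1} {b2.2, b3.1} {b2.3} {b3.2} {b3.3} {b4.2}, out.j its boundary


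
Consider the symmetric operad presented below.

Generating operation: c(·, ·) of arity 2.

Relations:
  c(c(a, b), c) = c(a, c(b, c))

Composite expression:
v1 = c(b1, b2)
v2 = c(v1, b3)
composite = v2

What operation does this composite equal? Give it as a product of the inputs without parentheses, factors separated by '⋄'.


b1 ⋄ b2 ⋄ b3

All parenthesizations of c agree; list the b-inputs left to right.
c(b1, b2) unparenthesizes to b1 ⋄ b2
c(c(b1, b2), b3) unparenthesizes to b1 ⋄ b2 ⋄ b3


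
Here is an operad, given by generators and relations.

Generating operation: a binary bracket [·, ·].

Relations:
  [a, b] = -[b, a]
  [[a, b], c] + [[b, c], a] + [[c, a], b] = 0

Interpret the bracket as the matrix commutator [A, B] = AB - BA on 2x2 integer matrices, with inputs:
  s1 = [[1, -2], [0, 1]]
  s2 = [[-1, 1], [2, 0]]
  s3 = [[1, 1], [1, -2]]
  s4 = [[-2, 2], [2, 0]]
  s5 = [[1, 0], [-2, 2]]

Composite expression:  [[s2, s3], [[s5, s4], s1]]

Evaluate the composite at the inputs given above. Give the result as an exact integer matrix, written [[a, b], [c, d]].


[[112, 128], [168, -112]]


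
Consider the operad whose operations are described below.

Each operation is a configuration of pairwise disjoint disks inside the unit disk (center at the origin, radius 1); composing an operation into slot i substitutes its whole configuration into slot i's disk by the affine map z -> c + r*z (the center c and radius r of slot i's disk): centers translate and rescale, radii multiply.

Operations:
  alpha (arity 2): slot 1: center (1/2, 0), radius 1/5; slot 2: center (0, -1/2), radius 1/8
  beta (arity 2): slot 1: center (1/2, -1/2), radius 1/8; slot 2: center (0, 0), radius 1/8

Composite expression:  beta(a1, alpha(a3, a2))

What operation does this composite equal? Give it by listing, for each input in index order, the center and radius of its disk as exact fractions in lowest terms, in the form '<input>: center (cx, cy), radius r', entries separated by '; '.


a1: center (1/2, -1/2), radius 1/8; a2: center (0, -1/16), radius 1/64; a3: center (1/16, 0), radius 1/40

Affine substitution under beta: radii multiply and a-centers shift.
a1: after 1 affine step, its disk has center (1/2, -1/2), radius 1/8
a3: after 2 affine steps, its disk has center (1/16, 0), radius 1/40
a2: after 2 affine steps, its disk has center (0, -1/16), radius 1/64


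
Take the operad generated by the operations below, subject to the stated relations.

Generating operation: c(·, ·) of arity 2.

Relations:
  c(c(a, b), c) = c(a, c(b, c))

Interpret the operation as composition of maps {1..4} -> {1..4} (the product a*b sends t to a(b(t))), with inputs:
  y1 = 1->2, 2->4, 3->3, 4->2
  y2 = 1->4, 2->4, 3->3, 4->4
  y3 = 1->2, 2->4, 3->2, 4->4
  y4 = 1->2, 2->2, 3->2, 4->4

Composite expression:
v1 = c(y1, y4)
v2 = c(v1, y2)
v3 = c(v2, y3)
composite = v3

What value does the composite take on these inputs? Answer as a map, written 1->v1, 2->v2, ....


1->2, 2->2, 3->2, 4->2

c(y1, y4) = 1->4, 2->4, 3->4, 4->2
c(c(y1, y4), y2) = 1->2, 2->2, 3->4, 4->2
c(c(c(y1, y4), y2), y3) = 1->2, 2->2, 3->2, 4->2


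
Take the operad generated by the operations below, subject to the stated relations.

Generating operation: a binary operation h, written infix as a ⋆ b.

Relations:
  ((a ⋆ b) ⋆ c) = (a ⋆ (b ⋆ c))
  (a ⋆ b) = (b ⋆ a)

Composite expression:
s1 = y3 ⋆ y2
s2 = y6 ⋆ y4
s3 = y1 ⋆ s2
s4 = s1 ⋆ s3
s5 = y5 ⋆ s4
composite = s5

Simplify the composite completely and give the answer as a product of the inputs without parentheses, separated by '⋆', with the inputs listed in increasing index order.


y1 ⋆ y2 ⋆ y3 ⋆ y4 ⋆ y5 ⋆ y6

With h associative and commutative, the y-input set is all that matters.
(y3 ⋆ y2) linearizes to y3 ⋆ y2
(y6 ⋆ y4) linearizes to y6 ⋆ y4
(y1 ⋆ (y6 ⋆ y4)) linearizes to y1 ⋆ y6 ⋆ y4
((y3 ⋆ y2) ⋆ (y1 ⋆ (y6 ⋆ y4))) linearizes to y3 ⋆ y2 ⋆ y1 ⋆ y6 ⋆ y4
(y5 ⋆ ((y3 ⋆ y2) ⋆ (y1 ⋆ (y6 ⋆ y4)))) linearizes to y5 ⋆ y3 ⋆ y2 ⋆ y1 ⋆ y6 ⋆ y4
sorting the factors by input index: y1 ⋆ y2 ⋆ y3 ⋆ y4 ⋆ y5 ⋆ y6


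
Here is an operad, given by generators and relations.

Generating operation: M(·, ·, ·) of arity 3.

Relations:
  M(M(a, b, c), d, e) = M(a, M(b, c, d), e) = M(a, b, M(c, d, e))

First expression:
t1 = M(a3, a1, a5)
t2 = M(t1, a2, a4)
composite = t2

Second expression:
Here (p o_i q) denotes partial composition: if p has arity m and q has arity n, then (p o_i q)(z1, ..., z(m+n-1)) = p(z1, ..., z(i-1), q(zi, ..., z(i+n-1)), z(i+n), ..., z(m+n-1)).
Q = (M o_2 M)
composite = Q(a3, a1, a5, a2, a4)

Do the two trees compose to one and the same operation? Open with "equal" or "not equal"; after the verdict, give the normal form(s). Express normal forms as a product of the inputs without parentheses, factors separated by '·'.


equal — both sides give a3 · a1 · a5 · a2 · a4

The first composite normalizes to a3 · a1 · a5 · a2 · a4
The second composite normalizes to a3 · a1 · a5 · a2 · a4
One common form — equal.


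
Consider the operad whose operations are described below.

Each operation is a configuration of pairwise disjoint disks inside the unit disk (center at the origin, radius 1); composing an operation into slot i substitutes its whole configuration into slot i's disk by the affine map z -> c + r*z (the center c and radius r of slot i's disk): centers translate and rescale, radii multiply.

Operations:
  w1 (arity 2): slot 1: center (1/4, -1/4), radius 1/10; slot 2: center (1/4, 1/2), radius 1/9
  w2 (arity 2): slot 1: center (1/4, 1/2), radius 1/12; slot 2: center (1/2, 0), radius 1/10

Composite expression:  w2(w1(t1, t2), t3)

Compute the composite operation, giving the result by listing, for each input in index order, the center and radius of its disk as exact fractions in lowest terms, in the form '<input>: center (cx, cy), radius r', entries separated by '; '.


t1: center (13/48, 23/48), radius 1/120; t2: center (13/48, 13/24), radius 1/108; t3: center (1/2, 0), radius 1/10

Below w2, radii multiply path by path; the t-disk centers shift.
for t1, the 2-step affine chain lands on center (13/48, 23/48), radius 1/120
for t2, the 2-step affine chain lands on center (13/48, 13/24), radius 1/108
for t3, the 1-step affine chain lands on center (1/2, 0), radius 1/10
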